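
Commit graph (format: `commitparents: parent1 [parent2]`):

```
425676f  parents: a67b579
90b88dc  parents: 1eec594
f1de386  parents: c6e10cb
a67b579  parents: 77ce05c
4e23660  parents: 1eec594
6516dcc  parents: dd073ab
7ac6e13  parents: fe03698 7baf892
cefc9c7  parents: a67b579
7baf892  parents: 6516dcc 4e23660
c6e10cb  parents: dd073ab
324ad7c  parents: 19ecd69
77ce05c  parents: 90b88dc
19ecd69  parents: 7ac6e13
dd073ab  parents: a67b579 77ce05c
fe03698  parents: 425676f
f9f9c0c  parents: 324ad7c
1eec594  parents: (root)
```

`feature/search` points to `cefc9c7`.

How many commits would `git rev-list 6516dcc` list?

6

Walking parent pointers from 6516dcc: reachable set = {1eec594, 6516dcc, 77ce05c, 90b88dc, a67b579, dd073ab}.
That is 6 commits.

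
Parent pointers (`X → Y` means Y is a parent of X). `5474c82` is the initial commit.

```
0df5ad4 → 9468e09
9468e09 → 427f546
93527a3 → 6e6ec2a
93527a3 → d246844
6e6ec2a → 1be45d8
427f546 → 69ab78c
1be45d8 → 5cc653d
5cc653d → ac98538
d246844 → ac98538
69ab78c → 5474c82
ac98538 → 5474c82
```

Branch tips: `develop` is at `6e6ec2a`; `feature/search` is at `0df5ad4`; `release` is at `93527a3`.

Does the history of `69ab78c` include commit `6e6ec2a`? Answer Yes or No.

Ancestors of 69ab78c: {5474c82, 69ab78c}.
6e6ec2a is not in that set, so it is not an ancestor of 69ab78c.

No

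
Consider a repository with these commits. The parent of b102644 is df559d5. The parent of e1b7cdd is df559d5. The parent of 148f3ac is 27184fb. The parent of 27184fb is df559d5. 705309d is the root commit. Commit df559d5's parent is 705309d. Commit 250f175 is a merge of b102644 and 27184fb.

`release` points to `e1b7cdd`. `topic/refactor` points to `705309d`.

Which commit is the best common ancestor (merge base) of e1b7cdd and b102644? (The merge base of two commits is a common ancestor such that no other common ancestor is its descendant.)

df559d5

Ancestors of e1b7cdd: {705309d, df559d5, e1b7cdd}.
Ancestors of b102644: {705309d, b102644, df559d5}.
Common ancestors: {705309d, df559d5}.
Among these, df559d5 is not an ancestor of any other common ancestor — it is the merge base.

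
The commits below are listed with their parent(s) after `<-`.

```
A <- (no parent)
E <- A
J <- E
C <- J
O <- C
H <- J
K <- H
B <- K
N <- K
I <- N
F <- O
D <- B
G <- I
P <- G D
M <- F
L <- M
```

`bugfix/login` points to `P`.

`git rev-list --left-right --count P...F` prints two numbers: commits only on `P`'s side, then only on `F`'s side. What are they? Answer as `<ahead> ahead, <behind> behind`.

8 ahead, 3 behind

Reachable from P: {A, B, D, E, G, H, I, J, K, N, P}.
Reachable from F: {A, C, E, F, J, O}.
Only in P's history (ahead): {B, D, G, H, I, K, N, P} — 8.
Only in F's history (behind): {C, F, O} — 3.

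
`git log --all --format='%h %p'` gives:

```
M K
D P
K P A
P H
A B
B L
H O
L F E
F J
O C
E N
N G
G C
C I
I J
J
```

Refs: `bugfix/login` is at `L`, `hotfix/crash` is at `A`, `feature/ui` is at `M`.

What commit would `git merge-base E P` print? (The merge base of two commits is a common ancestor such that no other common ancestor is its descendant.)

Ancestors of E: {C, E, G, I, J, N}.
Ancestors of P: {C, H, I, J, O, P}.
Common ancestors: {C, I, J}.
Among these, C is not an ancestor of any other common ancestor — it is the merge base.

C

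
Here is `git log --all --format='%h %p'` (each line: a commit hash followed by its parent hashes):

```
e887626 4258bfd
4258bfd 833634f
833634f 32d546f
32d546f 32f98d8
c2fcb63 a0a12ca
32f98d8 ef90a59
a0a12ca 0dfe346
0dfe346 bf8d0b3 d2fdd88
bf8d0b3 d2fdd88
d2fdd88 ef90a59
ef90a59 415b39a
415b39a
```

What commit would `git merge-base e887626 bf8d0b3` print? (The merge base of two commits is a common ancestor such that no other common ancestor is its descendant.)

Ancestors of e887626: {32d546f, 32f98d8, 415b39a, 4258bfd, 833634f, e887626, ef90a59}.
Ancestors of bf8d0b3: {415b39a, bf8d0b3, d2fdd88, ef90a59}.
Common ancestors: {415b39a, ef90a59}.
Among these, ef90a59 is not an ancestor of any other common ancestor — it is the merge base.

ef90a59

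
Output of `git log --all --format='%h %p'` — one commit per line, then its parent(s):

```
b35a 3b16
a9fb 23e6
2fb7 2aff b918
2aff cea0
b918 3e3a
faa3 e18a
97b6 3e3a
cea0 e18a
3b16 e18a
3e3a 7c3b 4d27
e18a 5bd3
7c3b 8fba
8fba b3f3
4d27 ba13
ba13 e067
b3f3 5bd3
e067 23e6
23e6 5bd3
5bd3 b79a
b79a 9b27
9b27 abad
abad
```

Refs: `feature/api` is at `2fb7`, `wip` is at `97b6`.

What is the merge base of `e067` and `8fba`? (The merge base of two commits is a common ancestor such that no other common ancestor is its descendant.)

5bd3

Ancestors of e067: {23e6, 5bd3, 9b27, abad, b79a, e067}.
Ancestors of 8fba: {5bd3, 8fba, 9b27, abad, b3f3, b79a}.
Common ancestors: {5bd3, 9b27, abad, b79a}.
Among these, 5bd3 is not an ancestor of any other common ancestor — it is the merge base.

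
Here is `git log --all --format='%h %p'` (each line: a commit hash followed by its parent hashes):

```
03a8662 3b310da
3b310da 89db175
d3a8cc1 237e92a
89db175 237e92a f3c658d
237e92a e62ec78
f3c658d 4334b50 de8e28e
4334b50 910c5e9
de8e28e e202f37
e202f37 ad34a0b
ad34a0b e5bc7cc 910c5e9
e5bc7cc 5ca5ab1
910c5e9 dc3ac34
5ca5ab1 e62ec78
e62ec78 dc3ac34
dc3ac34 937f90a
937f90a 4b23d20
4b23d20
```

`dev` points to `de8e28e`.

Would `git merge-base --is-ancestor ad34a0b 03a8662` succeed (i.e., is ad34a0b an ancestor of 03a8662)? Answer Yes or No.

Yes

Ancestors of 03a8662 (commits reachable by following parents): {03a8662, 237e92a, 3b310da, 4334b50, 4b23d20, 5ca5ab1, 89db175, 910c5e9, 937f90a, ad34a0b, dc3ac34, de8e28e, e202f37, e5bc7cc, e62ec78, f3c658d}.
ad34a0b is in that set, so it is an ancestor of 03a8662.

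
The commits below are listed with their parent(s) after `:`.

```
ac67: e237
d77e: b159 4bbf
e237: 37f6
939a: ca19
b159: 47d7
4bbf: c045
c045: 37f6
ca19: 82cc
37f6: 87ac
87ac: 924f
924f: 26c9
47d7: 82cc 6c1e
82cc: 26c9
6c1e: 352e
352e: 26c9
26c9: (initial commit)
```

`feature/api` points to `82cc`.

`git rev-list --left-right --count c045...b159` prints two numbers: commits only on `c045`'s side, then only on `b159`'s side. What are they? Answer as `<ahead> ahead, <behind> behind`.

4 ahead, 5 behind

Reachable from c045: {26c9, 37f6, 87ac, 924f, c045}.
Reachable from b159: {26c9, 352e, 47d7, 6c1e, 82cc, b159}.
Only in c045's history (ahead): {37f6, 87ac, 924f, c045} — 4.
Only in b159's history (behind): {352e, 47d7, 6c1e, 82cc, b159} — 5.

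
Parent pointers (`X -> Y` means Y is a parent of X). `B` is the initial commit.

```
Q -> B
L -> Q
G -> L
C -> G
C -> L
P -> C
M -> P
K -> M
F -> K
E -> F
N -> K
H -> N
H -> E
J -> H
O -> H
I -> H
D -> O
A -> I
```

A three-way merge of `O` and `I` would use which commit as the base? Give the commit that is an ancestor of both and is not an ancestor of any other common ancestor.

H

Ancestors of O: {B, C, E, F, G, H, K, L, M, N, O, P, Q}.
Ancestors of I: {B, C, E, F, G, H, I, K, L, M, N, P, Q}.
Common ancestors: {B, C, E, F, G, H, K, L, M, N, P, Q}.
Among these, H is not an ancestor of any other common ancestor — it is the merge base.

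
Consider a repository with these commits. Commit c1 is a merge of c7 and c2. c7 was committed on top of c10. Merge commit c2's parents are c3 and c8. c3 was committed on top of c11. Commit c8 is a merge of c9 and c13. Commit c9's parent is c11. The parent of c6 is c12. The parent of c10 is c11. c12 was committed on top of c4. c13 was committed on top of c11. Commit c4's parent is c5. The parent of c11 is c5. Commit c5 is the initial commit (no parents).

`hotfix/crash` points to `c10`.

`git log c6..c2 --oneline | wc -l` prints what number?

Reachable from c2: {c11, c13, c2, c3, c5, c8, c9}.
Reachable from c6: {c12, c4, c5, c6}.
In c2's history but not c6's: {c11, c13, c2, c3, c8, c9} — 6 commits.

6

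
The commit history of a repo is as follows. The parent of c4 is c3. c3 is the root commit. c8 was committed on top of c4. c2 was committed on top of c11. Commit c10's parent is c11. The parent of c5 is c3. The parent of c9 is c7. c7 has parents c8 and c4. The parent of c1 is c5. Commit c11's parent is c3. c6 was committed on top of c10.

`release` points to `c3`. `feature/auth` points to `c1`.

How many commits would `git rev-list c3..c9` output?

Reachable from c9: {c3, c4, c7, c8, c9}.
Reachable from c3: {c3}.
In c9's history but not c3's: {c4, c7, c8, c9} — 4 commits.

4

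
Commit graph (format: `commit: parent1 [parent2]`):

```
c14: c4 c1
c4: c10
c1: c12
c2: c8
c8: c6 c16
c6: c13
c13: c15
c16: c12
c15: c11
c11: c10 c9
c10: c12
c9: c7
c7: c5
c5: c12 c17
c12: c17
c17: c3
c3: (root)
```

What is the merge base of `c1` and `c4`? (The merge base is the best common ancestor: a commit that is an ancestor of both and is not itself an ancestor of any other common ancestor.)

c12

Ancestors of c1: {c1, c12, c17, c3}.
Ancestors of c4: {c10, c12, c17, c3, c4}.
Common ancestors: {c12, c17, c3}.
Among these, c12 is not an ancestor of any other common ancestor — it is the merge base.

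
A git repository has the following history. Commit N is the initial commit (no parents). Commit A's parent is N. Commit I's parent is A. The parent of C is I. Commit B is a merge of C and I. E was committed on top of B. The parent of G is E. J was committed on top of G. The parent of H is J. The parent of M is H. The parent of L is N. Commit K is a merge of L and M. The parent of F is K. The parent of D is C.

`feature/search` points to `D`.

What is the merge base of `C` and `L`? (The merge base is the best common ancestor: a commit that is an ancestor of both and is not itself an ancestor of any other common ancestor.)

Ancestors of C: {A, C, I, N}.
Ancestors of L: {L, N}.
Common ancestors: {N}.
The only common ancestor is N, so it is the merge base.

N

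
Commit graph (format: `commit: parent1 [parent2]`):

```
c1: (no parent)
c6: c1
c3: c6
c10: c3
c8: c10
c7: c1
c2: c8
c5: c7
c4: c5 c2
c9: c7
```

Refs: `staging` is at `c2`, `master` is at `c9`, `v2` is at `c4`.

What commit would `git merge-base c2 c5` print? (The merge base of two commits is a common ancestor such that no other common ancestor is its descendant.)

Ancestors of c2: {c1, c10, c2, c3, c6, c8}.
Ancestors of c5: {c1, c5, c7}.
Common ancestors: {c1}.
The only common ancestor is c1, so it is the merge base.

c1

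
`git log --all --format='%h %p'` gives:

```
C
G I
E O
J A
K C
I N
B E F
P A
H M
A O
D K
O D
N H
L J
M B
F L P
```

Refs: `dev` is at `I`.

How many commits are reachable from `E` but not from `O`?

1

Reachable from E: {C, D, E, K, O}.
Reachable from O: {C, D, K, O}.
In E's history but not O's: {E} — 1 commit.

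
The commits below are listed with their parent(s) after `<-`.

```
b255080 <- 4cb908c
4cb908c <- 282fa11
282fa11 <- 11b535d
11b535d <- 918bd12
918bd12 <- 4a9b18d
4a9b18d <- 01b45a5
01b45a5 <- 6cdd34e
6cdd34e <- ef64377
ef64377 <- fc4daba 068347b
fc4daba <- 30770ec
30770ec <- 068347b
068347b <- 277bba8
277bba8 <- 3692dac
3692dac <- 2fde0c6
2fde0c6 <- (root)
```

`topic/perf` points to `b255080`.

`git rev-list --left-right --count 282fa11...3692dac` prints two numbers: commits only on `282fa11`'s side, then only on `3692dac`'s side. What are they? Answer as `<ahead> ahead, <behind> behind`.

11 ahead, 0 behind

Reachable from 282fa11: {01b45a5, 068347b, 11b535d, 277bba8, 282fa11, 2fde0c6, 30770ec, 3692dac, 4a9b18d, 6cdd34e, 918bd12, ef64377, fc4daba}.
Reachable from 3692dac: {2fde0c6, 3692dac}.
Only in 282fa11's history (ahead): {01b45a5, 068347b, 11b535d, 277bba8, 282fa11, 30770ec, 4a9b18d, 6cdd34e, 918bd12, ef64377, fc4daba} — 11.
Only in 3692dac's history (behind): {} — 0.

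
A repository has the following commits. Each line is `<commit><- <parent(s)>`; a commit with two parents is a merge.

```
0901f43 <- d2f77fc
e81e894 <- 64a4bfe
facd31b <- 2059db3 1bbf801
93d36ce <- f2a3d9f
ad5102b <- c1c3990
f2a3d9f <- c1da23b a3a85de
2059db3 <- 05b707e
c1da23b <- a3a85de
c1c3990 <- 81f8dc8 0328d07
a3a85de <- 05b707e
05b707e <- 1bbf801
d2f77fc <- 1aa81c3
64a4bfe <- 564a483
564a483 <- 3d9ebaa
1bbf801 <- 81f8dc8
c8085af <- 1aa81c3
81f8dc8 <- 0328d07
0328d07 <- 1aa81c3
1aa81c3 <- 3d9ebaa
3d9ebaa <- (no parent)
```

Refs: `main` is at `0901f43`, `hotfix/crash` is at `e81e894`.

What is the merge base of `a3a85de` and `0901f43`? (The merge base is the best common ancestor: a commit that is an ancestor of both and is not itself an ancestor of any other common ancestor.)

1aa81c3

Ancestors of a3a85de: {0328d07, 05b707e, 1aa81c3, 1bbf801, 3d9ebaa, 81f8dc8, a3a85de}.
Ancestors of 0901f43: {0901f43, 1aa81c3, 3d9ebaa, d2f77fc}.
Common ancestors: {1aa81c3, 3d9ebaa}.
Among these, 1aa81c3 is not an ancestor of any other common ancestor — it is the merge base.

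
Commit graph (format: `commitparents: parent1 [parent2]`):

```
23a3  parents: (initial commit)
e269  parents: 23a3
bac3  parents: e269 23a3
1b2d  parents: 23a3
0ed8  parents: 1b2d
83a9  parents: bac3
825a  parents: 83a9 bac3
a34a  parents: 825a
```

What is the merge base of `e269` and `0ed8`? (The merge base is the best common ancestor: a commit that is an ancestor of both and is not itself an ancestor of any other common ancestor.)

Ancestors of e269: {23a3, e269}.
Ancestors of 0ed8: {0ed8, 1b2d, 23a3}.
Common ancestors: {23a3}.
The only common ancestor is 23a3, so it is the merge base.

23a3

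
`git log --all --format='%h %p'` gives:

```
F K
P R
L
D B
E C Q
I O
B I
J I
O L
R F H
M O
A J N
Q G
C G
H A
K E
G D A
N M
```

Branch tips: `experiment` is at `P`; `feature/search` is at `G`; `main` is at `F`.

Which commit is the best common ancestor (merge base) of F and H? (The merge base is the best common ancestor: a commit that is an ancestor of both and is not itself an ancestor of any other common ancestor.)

A

Ancestors of F: {A, B, C, D, E, F, G, I, J, K, L, M, N, O, Q}.
Ancestors of H: {A, H, I, J, L, M, N, O}.
Common ancestors: {A, I, J, L, M, N, O}.
Among these, A is not an ancestor of any other common ancestor — it is the merge base.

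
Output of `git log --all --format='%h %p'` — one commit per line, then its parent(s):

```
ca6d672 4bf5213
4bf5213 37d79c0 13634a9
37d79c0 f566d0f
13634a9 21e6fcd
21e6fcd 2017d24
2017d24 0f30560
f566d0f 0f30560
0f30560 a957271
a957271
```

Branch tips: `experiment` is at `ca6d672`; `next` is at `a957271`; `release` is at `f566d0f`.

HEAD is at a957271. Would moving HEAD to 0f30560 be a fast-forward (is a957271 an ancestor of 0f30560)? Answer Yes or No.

Yes

A fast-forward from a957271 to 0f30560 is possible iff a957271 is an ancestor of 0f30560.
Ancestors of 0f30560: {0f30560, a957271}.
a957271 is among them, so fast-forward is possible.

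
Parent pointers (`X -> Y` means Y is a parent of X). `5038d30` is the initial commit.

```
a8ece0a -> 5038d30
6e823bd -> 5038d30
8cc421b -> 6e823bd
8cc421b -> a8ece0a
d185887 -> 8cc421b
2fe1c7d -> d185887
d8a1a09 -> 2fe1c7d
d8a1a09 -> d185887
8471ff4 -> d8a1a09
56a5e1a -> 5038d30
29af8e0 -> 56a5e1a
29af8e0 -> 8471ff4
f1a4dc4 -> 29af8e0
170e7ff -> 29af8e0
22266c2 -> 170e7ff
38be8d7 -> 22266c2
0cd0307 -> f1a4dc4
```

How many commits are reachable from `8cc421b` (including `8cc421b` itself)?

Walking parent pointers from 8cc421b: reachable set = {5038d30, 6e823bd, 8cc421b, a8ece0a}.
That is 4 commits.

4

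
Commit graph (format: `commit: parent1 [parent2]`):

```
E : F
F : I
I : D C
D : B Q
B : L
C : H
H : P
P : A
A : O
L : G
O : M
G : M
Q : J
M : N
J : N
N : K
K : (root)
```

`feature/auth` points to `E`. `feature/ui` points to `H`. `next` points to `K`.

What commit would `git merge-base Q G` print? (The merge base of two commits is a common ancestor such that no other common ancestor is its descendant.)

N

Ancestors of Q: {J, K, N, Q}.
Ancestors of G: {G, K, M, N}.
Common ancestors: {K, N}.
Among these, N is not an ancestor of any other common ancestor — it is the merge base.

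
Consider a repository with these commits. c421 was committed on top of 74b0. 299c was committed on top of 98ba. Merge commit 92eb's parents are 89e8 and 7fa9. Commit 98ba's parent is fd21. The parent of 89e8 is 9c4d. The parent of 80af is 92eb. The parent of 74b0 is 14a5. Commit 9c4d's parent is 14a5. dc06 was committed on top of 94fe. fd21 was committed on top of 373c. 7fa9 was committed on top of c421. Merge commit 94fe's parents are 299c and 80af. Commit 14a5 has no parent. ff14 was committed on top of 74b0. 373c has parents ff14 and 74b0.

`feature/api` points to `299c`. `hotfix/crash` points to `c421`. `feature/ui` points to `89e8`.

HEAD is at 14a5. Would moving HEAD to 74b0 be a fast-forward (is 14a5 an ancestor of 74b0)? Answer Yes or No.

Yes

A fast-forward from 14a5 to 74b0 is possible iff 14a5 is an ancestor of 74b0.
Ancestors of 74b0: {14a5, 74b0}.
14a5 is among them, so fast-forward is possible.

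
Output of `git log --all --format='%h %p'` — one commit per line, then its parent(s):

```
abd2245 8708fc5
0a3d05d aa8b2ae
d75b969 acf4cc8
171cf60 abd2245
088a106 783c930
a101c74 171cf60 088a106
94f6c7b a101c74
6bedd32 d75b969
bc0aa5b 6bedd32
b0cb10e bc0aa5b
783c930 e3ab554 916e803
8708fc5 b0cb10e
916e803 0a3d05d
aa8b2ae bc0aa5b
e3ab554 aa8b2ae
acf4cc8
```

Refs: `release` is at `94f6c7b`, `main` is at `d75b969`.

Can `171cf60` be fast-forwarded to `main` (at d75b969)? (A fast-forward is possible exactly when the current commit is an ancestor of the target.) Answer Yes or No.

A fast-forward from 171cf60 to d75b969 is possible iff 171cf60 is an ancestor of d75b969.
Ancestors of d75b969: {acf4cc8, d75b969}.
171cf60 is not among them, so fast-forward is not possible.

No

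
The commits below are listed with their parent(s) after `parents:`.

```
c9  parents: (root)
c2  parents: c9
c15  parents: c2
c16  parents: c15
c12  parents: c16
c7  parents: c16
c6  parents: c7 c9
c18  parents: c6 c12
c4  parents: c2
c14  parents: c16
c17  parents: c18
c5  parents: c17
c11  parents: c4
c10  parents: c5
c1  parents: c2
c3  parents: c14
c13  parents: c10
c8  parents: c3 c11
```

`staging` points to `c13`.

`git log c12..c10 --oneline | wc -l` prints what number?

Reachable from c10: {c10, c12, c15, c16, c17, c18, c2, c5, c6, c7, c9}.
Reachable from c12: {c12, c15, c16, c2, c9}.
In c10's history but not c12's: {c10, c17, c18, c5, c6, c7} — 6 commits.

6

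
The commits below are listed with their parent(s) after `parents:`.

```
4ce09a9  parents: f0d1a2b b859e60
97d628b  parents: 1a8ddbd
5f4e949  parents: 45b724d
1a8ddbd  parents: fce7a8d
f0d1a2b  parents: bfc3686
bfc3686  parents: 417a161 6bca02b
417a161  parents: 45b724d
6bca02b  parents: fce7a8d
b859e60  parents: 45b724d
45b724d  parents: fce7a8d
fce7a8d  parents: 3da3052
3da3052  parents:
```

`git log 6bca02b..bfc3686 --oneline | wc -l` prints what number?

3

Reachable from bfc3686: {3da3052, 417a161, 45b724d, 6bca02b, bfc3686, fce7a8d}.
Reachable from 6bca02b: {3da3052, 6bca02b, fce7a8d}.
In bfc3686's history but not 6bca02b's: {417a161, 45b724d, bfc3686} — 3 commits.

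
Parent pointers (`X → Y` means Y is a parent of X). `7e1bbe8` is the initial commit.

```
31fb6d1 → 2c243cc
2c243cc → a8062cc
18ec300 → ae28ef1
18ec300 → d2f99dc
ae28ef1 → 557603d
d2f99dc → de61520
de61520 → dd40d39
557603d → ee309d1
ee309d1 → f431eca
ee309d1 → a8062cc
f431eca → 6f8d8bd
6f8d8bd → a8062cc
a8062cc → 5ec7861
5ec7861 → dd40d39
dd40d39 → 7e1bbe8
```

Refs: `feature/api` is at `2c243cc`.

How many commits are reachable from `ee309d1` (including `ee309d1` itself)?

Walking parent pointers from ee309d1: reachable set = {5ec7861, 6f8d8bd, 7e1bbe8, a8062cc, dd40d39, ee309d1, f431eca}.
That is 7 commits.

7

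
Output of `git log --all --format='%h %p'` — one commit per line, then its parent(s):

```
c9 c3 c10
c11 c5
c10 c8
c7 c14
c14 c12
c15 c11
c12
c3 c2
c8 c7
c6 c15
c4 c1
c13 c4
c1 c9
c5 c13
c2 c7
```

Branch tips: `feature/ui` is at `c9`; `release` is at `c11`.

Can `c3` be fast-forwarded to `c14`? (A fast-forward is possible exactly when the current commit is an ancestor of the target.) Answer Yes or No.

No

A fast-forward from c3 to c14 is possible iff c3 is an ancestor of c14.
Ancestors of c14: {c12, c14}.
c3 is not among them, so fast-forward is not possible.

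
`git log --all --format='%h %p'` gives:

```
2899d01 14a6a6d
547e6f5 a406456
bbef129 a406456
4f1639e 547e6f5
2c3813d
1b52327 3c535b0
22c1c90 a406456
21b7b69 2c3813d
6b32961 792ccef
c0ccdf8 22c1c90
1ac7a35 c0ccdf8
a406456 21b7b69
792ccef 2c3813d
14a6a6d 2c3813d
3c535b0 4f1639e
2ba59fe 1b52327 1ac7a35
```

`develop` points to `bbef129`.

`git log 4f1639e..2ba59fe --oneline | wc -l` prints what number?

Reachable from 2ba59fe: {1ac7a35, 1b52327, 21b7b69, 22c1c90, 2ba59fe, 2c3813d, 3c535b0, 4f1639e, 547e6f5, a406456, c0ccdf8}.
Reachable from 4f1639e: {21b7b69, 2c3813d, 4f1639e, 547e6f5, a406456}.
In 2ba59fe's history but not 4f1639e's: {1ac7a35, 1b52327, 22c1c90, 2ba59fe, 3c535b0, c0ccdf8} — 6 commits.

6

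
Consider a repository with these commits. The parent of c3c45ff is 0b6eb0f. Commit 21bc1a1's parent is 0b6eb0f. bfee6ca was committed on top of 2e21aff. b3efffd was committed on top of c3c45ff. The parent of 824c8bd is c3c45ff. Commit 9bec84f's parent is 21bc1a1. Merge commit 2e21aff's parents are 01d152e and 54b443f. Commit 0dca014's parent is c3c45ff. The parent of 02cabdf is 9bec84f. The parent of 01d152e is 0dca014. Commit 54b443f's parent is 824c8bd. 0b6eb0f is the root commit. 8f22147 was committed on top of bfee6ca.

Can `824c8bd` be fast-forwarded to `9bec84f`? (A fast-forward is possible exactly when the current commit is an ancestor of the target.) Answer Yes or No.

No

A fast-forward from 824c8bd to 9bec84f is possible iff 824c8bd is an ancestor of 9bec84f.
Ancestors of 9bec84f: {0b6eb0f, 21bc1a1, 9bec84f}.
824c8bd is not among them, so fast-forward is not possible.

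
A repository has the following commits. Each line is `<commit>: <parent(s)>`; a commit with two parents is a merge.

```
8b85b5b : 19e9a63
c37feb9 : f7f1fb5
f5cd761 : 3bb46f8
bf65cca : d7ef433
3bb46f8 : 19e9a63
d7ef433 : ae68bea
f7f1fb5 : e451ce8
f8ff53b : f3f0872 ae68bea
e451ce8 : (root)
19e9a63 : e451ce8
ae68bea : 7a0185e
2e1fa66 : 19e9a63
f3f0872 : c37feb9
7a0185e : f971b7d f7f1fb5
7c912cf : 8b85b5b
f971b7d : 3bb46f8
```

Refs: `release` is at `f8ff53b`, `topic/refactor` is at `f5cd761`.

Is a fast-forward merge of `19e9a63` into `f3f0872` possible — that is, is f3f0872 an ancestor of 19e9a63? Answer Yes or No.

No

A fast-forward from f3f0872 to 19e9a63 is possible iff f3f0872 is an ancestor of 19e9a63.
Ancestors of 19e9a63: {19e9a63, e451ce8}.
f3f0872 is not among them, so fast-forward is not possible.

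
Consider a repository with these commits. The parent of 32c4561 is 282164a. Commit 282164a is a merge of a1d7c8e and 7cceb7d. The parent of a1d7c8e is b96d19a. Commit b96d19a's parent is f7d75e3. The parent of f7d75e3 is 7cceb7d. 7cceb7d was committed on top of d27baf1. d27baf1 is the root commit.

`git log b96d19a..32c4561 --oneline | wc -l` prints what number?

Reachable from 32c4561: {282164a, 32c4561, 7cceb7d, a1d7c8e, b96d19a, d27baf1, f7d75e3}.
Reachable from b96d19a: {7cceb7d, b96d19a, d27baf1, f7d75e3}.
In 32c4561's history but not b96d19a's: {282164a, 32c4561, a1d7c8e} — 3 commits.

3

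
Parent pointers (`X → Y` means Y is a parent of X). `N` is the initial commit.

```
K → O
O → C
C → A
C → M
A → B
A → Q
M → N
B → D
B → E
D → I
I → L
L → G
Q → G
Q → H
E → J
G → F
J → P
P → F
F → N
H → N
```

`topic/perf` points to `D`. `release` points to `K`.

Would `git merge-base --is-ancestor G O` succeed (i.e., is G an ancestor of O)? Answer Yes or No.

Yes

Ancestors of O (commits reachable by following parents): {A, B, C, D, E, F, G, H, I, J, L, M, N, O, P, Q}.
G is in that set, so it is an ancestor of O.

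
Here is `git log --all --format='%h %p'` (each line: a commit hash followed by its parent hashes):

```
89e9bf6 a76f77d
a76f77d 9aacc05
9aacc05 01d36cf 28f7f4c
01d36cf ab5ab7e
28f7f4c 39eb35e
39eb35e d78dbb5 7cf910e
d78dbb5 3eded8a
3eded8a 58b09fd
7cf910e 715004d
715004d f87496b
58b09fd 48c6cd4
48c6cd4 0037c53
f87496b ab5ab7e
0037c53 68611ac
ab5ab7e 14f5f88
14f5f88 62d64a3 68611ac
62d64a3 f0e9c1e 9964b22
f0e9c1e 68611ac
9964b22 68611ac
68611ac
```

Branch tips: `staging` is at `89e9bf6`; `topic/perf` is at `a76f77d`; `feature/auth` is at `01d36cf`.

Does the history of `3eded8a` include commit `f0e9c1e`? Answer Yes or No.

Ancestors of 3eded8a: {0037c53, 3eded8a, 48c6cd4, 58b09fd, 68611ac}.
f0e9c1e is not in that set, so it is not an ancestor of 3eded8a.

No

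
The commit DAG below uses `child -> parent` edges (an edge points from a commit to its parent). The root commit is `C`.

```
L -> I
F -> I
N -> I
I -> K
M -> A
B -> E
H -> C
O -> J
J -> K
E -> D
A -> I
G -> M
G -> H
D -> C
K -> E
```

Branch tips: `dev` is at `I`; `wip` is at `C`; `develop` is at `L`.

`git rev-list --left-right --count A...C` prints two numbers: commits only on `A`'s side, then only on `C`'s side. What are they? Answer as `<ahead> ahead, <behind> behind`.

5 ahead, 0 behind

Reachable from A: {A, C, D, E, I, K}.
Reachable from C: {C}.
Only in A's history (ahead): {A, D, E, I, K} — 5.
Only in C's history (behind): {} — 0.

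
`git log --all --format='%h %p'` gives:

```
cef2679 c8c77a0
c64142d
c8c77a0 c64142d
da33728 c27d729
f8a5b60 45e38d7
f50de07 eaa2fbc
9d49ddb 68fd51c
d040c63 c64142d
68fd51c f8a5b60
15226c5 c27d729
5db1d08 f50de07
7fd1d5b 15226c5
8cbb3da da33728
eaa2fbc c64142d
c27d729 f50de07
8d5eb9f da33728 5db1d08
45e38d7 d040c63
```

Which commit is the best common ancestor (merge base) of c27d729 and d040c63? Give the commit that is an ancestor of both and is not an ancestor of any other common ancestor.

Ancestors of c27d729: {c27d729, c64142d, eaa2fbc, f50de07}.
Ancestors of d040c63: {c64142d, d040c63}.
Common ancestors: {c64142d}.
The only common ancestor is c64142d, so it is the merge base.

c64142d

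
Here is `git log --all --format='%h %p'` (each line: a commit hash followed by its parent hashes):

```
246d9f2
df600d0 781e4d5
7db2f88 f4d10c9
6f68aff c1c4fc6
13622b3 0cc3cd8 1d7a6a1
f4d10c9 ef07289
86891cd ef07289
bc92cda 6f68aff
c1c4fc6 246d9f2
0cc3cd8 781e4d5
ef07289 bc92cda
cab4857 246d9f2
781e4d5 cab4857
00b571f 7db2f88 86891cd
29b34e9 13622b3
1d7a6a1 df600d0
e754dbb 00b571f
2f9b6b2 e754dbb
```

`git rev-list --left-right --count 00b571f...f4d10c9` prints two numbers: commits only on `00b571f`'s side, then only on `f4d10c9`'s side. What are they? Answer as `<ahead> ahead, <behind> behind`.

3 ahead, 0 behind

Reachable from 00b571f: {00b571f, 246d9f2, 6f68aff, 7db2f88, 86891cd, bc92cda, c1c4fc6, ef07289, f4d10c9}.
Reachable from f4d10c9: {246d9f2, 6f68aff, bc92cda, c1c4fc6, ef07289, f4d10c9}.
Only in 00b571f's history (ahead): {00b571f, 7db2f88, 86891cd} — 3.
Only in f4d10c9's history (behind): {} — 0.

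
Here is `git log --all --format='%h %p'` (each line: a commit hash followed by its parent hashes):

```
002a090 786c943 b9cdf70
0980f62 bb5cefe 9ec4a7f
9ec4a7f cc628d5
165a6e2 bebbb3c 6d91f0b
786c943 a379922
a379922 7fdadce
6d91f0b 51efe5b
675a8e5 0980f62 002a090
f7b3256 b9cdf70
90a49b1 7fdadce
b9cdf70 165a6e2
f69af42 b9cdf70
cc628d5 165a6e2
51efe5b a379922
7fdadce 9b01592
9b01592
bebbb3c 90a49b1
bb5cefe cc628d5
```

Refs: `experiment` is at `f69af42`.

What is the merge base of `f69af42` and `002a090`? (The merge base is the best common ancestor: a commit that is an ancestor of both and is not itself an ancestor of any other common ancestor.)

b9cdf70

Ancestors of f69af42: {165a6e2, 51efe5b, 6d91f0b, 7fdadce, 90a49b1, 9b01592, a379922, b9cdf70, bebbb3c, f69af42}.
Ancestors of 002a090: {002a090, 165a6e2, 51efe5b, 6d91f0b, 786c943, 7fdadce, 90a49b1, 9b01592, a379922, b9cdf70, bebbb3c}.
Common ancestors: {165a6e2, 51efe5b, 6d91f0b, 7fdadce, 90a49b1, 9b01592, a379922, b9cdf70, bebbb3c}.
Among these, b9cdf70 is not an ancestor of any other common ancestor — it is the merge base.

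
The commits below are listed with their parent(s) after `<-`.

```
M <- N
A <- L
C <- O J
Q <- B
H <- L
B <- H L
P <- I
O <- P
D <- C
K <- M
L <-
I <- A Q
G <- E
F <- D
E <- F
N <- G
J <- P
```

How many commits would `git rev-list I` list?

6

Walking parent pointers from I: reachable set = {A, B, H, I, L, Q}.
That is 6 commits.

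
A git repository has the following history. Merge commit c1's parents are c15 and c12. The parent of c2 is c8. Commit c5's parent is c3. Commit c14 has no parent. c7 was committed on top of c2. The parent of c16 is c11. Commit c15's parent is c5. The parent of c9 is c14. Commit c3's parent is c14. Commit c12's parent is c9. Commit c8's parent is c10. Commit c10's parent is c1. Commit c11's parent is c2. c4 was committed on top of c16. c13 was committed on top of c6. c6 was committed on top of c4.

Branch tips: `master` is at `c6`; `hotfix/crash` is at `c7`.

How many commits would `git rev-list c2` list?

10

Walking parent pointers from c2: reachable set = {c1, c10, c12, c14, c15, c2, c3, c5, c8, c9}.
That is 10 commits.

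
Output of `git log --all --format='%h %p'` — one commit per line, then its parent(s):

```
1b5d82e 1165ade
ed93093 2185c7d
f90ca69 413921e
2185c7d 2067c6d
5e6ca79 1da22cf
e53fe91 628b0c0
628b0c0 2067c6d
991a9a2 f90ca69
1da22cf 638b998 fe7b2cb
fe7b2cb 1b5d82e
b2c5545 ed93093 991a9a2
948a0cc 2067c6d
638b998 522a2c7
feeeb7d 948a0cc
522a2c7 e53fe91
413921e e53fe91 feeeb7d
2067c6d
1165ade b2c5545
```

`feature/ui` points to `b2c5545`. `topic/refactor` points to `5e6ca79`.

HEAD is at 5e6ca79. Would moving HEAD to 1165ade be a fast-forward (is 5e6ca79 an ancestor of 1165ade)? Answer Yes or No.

No

A fast-forward from 5e6ca79 to 1165ade is possible iff 5e6ca79 is an ancestor of 1165ade.
Ancestors of 1165ade: {1165ade, 2067c6d, 2185c7d, 413921e, 628b0c0, 948a0cc, 991a9a2, b2c5545, e53fe91, ed93093, f90ca69, feeeb7d}.
5e6ca79 is not among them, so fast-forward is not possible.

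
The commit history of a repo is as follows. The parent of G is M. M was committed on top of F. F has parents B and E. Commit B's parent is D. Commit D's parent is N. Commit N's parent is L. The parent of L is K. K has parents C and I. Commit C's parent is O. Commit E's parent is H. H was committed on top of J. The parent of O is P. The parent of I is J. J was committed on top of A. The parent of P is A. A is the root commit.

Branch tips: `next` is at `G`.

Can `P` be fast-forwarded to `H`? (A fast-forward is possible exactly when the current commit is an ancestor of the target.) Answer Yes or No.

A fast-forward from P to H is possible iff P is an ancestor of H.
Ancestors of H: {A, H, J}.
P is not among them, so fast-forward is not possible.

No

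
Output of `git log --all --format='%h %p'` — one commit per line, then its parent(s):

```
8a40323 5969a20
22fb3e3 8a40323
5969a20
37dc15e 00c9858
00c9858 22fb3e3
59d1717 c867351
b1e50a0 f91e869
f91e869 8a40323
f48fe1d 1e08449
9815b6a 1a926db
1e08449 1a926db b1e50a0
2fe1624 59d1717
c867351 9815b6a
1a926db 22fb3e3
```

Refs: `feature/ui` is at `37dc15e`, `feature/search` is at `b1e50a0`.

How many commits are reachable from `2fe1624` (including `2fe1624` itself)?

Walking parent pointers from 2fe1624: reachable set = {1a926db, 22fb3e3, 2fe1624, 5969a20, 59d1717, 8a40323, 9815b6a, c867351}.
That is 8 commits.

8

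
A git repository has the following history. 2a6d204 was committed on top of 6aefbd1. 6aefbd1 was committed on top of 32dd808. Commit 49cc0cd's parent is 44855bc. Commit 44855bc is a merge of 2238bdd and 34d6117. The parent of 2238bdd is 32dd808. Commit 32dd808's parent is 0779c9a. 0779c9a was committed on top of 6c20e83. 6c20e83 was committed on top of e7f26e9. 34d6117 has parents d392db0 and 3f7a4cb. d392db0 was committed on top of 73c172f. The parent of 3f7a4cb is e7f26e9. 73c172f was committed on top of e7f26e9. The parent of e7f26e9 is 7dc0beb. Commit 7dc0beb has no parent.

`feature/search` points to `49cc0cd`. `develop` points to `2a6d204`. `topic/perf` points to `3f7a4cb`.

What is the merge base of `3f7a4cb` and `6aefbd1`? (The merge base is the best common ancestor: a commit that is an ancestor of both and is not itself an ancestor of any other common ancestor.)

Ancestors of 3f7a4cb: {3f7a4cb, 7dc0beb, e7f26e9}.
Ancestors of 6aefbd1: {0779c9a, 32dd808, 6aefbd1, 6c20e83, 7dc0beb, e7f26e9}.
Common ancestors: {7dc0beb, e7f26e9}.
Among these, e7f26e9 is not an ancestor of any other common ancestor — it is the merge base.

e7f26e9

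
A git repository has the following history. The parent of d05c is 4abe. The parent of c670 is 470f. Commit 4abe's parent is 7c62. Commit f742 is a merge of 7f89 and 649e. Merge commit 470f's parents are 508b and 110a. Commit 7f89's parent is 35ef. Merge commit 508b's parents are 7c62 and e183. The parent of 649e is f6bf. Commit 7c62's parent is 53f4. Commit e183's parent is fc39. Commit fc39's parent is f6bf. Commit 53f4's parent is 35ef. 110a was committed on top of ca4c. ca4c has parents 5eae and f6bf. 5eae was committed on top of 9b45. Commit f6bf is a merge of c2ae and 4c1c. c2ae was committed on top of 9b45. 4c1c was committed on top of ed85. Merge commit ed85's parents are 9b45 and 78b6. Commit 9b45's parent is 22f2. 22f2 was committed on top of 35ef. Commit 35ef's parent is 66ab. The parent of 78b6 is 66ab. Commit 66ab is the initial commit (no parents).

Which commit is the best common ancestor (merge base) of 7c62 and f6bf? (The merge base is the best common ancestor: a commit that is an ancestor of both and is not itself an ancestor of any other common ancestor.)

Ancestors of 7c62: {35ef, 53f4, 66ab, 7c62}.
Ancestors of f6bf: {22f2, 35ef, 4c1c, 66ab, 78b6, 9b45, c2ae, ed85, f6bf}.
Common ancestors: {35ef, 66ab}.
Among these, 35ef is not an ancestor of any other common ancestor — it is the merge base.

35ef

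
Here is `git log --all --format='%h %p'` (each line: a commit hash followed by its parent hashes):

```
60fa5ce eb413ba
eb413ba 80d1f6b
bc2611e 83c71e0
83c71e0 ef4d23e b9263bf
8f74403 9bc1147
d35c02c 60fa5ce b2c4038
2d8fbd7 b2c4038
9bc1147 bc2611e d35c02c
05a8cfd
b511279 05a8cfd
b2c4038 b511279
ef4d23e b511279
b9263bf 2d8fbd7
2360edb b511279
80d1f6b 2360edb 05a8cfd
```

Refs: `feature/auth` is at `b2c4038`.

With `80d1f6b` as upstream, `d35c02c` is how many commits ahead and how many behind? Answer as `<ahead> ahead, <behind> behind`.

Reachable from d35c02c: {05a8cfd, 2360edb, 60fa5ce, 80d1f6b, b2c4038, b511279, d35c02c, eb413ba}.
Reachable from 80d1f6b: {05a8cfd, 2360edb, 80d1f6b, b511279}.
Only in d35c02c's history (ahead): {60fa5ce, b2c4038, d35c02c, eb413ba} — 4.
Only in 80d1f6b's history (behind): {} — 0.

4 ahead, 0 behind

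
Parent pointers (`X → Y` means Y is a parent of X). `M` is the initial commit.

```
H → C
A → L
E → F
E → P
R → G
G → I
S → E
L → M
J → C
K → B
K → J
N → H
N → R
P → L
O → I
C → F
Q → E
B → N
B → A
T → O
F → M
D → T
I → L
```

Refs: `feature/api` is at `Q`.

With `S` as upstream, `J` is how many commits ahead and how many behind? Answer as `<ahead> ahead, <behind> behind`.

2 ahead, 4 behind

Reachable from J: {C, F, J, M}.
Reachable from S: {E, F, L, M, P, S}.
Only in J's history (ahead): {C, J} — 2.
Only in S's history (behind): {E, L, P, S} — 4.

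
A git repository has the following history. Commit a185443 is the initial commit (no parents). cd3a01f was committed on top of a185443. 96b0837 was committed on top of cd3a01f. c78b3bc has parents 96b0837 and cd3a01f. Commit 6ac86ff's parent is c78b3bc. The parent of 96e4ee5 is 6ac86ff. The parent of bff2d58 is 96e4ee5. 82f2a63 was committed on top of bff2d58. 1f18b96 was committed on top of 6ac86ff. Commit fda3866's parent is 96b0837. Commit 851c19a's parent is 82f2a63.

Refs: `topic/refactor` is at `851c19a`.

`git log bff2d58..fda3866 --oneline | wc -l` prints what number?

Reachable from fda3866: {96b0837, a185443, cd3a01f, fda3866}.
Reachable from bff2d58: {6ac86ff, 96b0837, 96e4ee5, a185443, bff2d58, c78b3bc, cd3a01f}.
In fda3866's history but not bff2d58's: {fda3866} — 1 commit.

1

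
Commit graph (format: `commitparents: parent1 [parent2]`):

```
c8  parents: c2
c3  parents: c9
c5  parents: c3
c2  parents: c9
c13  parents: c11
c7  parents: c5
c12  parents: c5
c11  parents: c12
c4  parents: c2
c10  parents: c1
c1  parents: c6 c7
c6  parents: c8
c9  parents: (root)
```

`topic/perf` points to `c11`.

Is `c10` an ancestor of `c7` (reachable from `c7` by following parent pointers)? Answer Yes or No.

No

Ancestors of c7: {c3, c5, c7, c9}.
c10 is not in that set, so it is not an ancestor of c7.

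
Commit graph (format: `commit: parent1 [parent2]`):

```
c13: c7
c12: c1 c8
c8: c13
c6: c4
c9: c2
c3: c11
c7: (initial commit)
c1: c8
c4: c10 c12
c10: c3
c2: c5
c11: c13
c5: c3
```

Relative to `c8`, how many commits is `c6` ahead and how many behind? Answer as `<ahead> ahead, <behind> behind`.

7 ahead, 0 behind

Reachable from c6: {c1, c10, c11, c12, c13, c3, c4, c6, c7, c8}.
Reachable from c8: {c13, c7, c8}.
Only in c6's history (ahead): {c1, c10, c11, c12, c3, c4, c6} — 7.
Only in c8's history (behind): {} — 0.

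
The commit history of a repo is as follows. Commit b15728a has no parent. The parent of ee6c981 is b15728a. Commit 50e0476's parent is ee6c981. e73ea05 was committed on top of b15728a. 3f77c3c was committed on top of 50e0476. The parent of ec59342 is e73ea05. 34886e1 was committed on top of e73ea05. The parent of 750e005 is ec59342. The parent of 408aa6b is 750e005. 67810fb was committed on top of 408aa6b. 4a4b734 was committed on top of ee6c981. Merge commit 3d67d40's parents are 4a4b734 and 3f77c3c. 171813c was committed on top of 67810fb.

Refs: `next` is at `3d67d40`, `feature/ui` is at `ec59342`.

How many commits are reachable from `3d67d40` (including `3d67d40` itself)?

Walking parent pointers from 3d67d40: reachable set = {3d67d40, 3f77c3c, 4a4b734, 50e0476, b15728a, ee6c981}.
That is 6 commits.

6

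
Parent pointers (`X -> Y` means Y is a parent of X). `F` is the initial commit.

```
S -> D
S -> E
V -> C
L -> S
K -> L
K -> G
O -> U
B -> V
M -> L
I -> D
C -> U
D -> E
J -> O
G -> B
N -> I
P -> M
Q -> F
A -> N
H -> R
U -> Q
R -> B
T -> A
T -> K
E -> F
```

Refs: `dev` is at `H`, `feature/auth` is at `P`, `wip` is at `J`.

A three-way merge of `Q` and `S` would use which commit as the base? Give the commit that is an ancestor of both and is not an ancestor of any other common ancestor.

F

Ancestors of Q: {F, Q}.
Ancestors of S: {D, E, F, S}.
Common ancestors: {F}.
The only common ancestor is F, so it is the merge base.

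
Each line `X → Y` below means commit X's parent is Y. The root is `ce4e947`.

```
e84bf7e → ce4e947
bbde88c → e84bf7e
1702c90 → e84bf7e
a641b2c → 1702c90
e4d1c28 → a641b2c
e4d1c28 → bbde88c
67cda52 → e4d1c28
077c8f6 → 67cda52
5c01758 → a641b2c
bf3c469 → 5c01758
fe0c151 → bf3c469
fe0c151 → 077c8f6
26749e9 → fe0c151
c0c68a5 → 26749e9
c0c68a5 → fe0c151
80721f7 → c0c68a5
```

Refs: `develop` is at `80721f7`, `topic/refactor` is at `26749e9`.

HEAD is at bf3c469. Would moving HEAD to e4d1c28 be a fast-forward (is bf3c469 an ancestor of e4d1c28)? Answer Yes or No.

No

A fast-forward from bf3c469 to e4d1c28 is possible iff bf3c469 is an ancestor of e4d1c28.
Ancestors of e4d1c28: {1702c90, a641b2c, bbde88c, ce4e947, e4d1c28, e84bf7e}.
bf3c469 is not among them, so fast-forward is not possible.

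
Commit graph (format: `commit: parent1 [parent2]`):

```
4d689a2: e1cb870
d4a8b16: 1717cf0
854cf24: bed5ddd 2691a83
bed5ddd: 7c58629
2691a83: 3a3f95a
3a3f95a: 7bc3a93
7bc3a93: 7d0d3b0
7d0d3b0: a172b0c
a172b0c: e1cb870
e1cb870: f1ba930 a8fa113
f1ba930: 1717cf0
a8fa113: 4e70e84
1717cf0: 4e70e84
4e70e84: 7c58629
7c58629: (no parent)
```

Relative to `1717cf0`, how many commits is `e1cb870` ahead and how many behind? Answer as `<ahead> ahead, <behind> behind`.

Reachable from e1cb870: {1717cf0, 4e70e84, 7c58629, a8fa113, e1cb870, f1ba930}.
Reachable from 1717cf0: {1717cf0, 4e70e84, 7c58629}.
Only in e1cb870's history (ahead): {a8fa113, e1cb870, f1ba930} — 3.
Only in 1717cf0's history (behind): {} — 0.

3 ahead, 0 behind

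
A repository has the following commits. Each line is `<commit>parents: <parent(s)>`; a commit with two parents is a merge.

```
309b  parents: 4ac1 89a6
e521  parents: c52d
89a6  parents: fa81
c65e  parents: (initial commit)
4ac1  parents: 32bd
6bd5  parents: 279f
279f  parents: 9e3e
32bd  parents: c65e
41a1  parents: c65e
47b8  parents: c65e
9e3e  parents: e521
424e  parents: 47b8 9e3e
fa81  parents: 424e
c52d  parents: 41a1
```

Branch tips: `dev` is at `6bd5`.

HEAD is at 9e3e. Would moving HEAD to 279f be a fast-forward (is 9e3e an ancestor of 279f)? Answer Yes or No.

A fast-forward from 9e3e to 279f is possible iff 9e3e is an ancestor of 279f.
Ancestors of 279f: {279f, 41a1, 9e3e, c52d, c65e, e521}.
9e3e is among them, so fast-forward is possible.

Yes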